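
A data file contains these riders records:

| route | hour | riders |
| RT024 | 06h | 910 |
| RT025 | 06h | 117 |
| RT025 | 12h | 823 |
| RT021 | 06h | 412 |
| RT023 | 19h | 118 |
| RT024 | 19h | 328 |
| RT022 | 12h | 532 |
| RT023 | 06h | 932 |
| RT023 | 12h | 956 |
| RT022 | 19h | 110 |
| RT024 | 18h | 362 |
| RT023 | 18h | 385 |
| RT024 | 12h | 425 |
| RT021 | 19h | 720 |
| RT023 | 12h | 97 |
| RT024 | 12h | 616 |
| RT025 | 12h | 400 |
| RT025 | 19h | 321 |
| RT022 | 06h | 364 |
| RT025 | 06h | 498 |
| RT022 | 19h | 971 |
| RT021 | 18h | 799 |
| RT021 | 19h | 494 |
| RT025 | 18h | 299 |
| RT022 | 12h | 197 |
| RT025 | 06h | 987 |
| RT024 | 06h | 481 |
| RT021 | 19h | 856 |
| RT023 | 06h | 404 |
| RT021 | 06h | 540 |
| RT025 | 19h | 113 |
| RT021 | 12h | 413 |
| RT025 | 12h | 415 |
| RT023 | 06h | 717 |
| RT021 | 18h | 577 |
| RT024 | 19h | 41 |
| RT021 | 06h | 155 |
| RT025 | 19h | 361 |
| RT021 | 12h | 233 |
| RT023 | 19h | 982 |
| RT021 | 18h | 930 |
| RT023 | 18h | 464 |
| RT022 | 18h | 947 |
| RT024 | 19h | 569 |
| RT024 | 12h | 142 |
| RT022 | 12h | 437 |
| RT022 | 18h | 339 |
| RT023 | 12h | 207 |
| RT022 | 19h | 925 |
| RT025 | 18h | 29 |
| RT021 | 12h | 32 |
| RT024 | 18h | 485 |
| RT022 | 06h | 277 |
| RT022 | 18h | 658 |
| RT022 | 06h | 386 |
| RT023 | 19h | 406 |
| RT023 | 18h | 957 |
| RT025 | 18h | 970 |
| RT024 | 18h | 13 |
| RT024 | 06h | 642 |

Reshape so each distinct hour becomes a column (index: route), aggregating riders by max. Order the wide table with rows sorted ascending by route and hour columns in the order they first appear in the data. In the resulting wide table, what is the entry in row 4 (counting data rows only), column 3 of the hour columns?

With rows sorted ascending by route, row 4 is route=RT024. hour columns in first-appearance order: 06h, 12h, 19h, 18h; column 3 is 19h.
Long rows with route=RT024, hour=19h: max(328, 41, 569) = 569.

569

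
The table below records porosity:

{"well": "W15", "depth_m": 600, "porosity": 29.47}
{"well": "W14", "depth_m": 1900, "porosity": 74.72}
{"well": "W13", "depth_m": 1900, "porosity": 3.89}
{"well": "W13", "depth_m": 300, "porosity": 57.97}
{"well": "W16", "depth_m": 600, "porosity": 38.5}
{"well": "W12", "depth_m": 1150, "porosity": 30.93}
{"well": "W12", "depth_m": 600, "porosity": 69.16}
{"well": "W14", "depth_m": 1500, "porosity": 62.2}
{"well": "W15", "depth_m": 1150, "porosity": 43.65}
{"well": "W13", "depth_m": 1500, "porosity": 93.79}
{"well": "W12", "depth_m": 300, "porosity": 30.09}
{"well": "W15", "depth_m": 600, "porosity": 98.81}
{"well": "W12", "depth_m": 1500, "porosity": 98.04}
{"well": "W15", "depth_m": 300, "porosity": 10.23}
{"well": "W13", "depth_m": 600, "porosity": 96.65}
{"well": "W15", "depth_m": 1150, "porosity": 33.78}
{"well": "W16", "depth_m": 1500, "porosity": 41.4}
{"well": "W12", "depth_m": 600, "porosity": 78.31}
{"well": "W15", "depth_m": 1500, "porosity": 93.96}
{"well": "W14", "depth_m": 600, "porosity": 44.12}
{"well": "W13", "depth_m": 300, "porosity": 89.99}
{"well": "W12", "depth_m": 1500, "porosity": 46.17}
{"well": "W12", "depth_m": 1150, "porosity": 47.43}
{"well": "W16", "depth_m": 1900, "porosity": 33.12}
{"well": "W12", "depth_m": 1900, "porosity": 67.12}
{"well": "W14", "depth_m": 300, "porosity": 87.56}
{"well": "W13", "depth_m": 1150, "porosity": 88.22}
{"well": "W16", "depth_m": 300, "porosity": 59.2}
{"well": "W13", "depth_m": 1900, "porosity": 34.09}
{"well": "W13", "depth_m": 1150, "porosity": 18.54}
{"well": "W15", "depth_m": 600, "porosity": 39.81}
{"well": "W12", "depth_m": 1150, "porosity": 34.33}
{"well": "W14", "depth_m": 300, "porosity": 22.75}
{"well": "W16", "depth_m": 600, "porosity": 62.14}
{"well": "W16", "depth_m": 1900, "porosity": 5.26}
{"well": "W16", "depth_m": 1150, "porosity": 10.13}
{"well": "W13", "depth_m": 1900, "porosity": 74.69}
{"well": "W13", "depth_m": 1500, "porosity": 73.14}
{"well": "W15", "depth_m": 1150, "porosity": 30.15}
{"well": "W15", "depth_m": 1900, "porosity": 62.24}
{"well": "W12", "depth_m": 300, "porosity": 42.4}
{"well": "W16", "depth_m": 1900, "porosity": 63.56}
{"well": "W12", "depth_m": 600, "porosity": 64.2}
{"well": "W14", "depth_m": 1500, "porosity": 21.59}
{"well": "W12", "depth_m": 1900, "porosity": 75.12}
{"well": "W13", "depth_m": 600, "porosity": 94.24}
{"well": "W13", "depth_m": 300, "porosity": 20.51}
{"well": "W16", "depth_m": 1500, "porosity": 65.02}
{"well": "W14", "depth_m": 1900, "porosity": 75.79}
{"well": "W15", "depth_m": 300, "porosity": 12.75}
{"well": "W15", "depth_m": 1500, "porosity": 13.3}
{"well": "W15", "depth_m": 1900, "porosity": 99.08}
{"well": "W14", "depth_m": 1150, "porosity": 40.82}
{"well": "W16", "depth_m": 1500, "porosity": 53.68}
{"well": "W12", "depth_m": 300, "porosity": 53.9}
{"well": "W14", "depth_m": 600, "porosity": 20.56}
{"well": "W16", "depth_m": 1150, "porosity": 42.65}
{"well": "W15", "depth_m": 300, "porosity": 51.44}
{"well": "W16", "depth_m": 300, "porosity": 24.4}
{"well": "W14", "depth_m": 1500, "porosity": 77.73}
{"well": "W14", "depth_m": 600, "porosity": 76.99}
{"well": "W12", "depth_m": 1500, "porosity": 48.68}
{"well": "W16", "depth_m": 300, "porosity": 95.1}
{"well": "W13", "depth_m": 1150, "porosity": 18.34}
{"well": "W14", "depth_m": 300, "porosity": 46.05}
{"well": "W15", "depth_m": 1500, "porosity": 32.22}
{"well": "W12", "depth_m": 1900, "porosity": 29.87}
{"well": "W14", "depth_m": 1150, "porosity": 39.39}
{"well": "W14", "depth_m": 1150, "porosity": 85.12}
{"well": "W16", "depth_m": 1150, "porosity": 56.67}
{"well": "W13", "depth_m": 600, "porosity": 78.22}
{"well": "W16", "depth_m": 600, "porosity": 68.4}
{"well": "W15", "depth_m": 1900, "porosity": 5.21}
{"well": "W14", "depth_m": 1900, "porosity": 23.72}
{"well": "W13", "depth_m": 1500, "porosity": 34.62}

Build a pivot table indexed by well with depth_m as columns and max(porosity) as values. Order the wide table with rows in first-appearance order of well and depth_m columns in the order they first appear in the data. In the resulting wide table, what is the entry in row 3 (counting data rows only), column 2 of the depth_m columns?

With rows in first-appearance order of well, row 3 is well=W13. depth_m columns in first-appearance order: 600, 1900, 300, 1150, 1500; column 2 is 1900.
Long rows with well=W13, depth_m=1900: max(3.89, 34.09, 74.69) = 74.69.

74.69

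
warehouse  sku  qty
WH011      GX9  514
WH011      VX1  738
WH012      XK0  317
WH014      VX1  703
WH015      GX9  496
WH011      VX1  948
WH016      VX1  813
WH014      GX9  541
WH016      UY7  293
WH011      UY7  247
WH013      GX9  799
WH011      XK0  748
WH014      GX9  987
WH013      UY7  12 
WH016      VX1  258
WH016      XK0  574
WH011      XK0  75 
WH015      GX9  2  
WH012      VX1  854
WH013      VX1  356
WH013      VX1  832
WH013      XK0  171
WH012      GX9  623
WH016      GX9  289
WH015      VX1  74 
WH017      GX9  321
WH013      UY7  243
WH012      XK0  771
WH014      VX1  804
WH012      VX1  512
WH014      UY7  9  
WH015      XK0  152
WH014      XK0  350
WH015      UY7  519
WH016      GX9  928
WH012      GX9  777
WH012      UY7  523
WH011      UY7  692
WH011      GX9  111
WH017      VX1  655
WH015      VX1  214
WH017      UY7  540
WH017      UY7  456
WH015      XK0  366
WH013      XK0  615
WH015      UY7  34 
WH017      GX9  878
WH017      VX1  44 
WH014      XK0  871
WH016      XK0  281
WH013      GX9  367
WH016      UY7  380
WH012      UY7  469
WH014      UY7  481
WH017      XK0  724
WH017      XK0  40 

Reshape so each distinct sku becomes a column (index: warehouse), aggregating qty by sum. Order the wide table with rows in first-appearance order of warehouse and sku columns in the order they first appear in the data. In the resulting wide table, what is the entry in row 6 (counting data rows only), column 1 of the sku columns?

1166

With rows in first-appearance order of warehouse, row 6 is warehouse=WH013. sku columns in first-appearance order: GX9, VX1, XK0, UY7; column 1 is GX9.
Long rows with warehouse=WH013, sku=GX9: 799 + 367 = 1166.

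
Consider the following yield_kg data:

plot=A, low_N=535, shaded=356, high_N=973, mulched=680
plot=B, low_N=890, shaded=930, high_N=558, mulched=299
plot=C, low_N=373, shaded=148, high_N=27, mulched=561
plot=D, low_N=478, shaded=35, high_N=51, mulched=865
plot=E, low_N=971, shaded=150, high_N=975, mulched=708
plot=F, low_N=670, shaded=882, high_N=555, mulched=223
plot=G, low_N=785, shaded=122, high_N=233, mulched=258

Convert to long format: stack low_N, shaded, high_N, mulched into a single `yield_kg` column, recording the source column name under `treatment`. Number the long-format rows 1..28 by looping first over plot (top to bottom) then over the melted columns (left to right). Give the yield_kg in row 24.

28 rows total (7 × 4). Row 24: index ⌊(24-1)/4⌋ = 5 into plot → F; (24-1) mod 4 = 3 into the melted columns → mulched.
So row 24 is (F, mulched, 223); yield_kg = 223.

223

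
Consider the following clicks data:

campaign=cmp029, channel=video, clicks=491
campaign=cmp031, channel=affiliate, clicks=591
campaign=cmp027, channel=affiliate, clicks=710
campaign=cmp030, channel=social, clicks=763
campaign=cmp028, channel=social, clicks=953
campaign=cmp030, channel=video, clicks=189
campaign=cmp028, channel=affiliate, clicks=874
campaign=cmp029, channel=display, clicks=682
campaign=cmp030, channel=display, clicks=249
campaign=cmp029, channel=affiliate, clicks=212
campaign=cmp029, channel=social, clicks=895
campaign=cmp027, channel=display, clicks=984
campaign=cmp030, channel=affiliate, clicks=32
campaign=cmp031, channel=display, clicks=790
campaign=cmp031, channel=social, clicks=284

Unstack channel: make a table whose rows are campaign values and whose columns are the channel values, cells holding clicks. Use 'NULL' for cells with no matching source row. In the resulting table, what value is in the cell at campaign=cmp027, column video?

No long-format row has campaign=cmp027 and channel=video, so the cell is NULL.

NULL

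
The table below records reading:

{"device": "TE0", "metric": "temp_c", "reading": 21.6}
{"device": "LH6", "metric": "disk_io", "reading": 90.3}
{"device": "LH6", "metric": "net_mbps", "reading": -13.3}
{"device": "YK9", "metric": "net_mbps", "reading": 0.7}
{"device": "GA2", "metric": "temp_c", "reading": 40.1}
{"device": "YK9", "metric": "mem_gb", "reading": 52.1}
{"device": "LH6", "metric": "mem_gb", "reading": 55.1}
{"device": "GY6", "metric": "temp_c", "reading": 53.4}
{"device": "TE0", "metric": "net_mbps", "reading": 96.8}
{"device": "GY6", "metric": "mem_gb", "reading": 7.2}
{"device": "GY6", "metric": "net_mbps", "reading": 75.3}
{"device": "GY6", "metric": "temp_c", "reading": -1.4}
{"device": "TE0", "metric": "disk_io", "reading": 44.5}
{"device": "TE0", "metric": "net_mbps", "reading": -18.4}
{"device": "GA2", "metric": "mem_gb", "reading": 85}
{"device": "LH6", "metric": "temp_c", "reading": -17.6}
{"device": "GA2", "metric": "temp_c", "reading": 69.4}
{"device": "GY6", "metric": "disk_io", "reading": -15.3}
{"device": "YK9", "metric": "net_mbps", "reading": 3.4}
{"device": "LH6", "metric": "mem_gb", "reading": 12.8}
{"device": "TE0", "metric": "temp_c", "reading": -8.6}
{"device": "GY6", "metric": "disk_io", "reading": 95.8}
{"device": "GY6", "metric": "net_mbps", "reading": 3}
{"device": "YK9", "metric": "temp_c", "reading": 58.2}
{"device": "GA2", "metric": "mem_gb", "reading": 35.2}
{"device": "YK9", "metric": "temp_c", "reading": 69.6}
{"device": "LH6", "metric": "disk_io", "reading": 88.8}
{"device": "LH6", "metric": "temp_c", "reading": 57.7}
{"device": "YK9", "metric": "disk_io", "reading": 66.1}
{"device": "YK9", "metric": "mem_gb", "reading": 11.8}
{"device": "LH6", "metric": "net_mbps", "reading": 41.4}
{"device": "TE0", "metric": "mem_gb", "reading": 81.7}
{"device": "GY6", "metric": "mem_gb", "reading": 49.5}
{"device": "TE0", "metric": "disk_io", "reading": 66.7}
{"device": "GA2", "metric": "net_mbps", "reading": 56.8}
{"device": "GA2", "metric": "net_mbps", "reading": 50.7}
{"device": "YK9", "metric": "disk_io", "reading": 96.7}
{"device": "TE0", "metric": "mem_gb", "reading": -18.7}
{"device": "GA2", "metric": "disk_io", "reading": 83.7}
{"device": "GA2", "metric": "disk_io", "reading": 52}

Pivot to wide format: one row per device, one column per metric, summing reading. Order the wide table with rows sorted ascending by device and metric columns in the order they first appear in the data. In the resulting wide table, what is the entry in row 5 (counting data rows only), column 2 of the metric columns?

162.8

With rows sorted ascending by device, row 5 is device=YK9. metric columns in first-appearance order: temp_c, disk_io, net_mbps, mem_gb; column 2 is disk_io.
Long rows with device=YK9, metric=disk_io: 66.1 + 96.7 = 162.8.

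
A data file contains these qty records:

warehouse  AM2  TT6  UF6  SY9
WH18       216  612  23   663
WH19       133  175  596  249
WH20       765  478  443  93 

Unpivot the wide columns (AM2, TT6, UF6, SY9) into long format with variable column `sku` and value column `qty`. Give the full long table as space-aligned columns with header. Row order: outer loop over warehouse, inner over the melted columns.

Each (warehouse, column) pair becomes one row: 3 × 4 = 12 rows.
For example, (WH18, AM2) → qty=216.

warehouse  sku  qty
WH18       AM2  216
WH18       TT6  612
WH18       UF6  23 
WH18       SY9  663
WH19       AM2  133
WH19       TT6  175
WH19       UF6  596
WH19       SY9  249
WH20       AM2  765
WH20       TT6  478
WH20       UF6  443
WH20       SY9  93 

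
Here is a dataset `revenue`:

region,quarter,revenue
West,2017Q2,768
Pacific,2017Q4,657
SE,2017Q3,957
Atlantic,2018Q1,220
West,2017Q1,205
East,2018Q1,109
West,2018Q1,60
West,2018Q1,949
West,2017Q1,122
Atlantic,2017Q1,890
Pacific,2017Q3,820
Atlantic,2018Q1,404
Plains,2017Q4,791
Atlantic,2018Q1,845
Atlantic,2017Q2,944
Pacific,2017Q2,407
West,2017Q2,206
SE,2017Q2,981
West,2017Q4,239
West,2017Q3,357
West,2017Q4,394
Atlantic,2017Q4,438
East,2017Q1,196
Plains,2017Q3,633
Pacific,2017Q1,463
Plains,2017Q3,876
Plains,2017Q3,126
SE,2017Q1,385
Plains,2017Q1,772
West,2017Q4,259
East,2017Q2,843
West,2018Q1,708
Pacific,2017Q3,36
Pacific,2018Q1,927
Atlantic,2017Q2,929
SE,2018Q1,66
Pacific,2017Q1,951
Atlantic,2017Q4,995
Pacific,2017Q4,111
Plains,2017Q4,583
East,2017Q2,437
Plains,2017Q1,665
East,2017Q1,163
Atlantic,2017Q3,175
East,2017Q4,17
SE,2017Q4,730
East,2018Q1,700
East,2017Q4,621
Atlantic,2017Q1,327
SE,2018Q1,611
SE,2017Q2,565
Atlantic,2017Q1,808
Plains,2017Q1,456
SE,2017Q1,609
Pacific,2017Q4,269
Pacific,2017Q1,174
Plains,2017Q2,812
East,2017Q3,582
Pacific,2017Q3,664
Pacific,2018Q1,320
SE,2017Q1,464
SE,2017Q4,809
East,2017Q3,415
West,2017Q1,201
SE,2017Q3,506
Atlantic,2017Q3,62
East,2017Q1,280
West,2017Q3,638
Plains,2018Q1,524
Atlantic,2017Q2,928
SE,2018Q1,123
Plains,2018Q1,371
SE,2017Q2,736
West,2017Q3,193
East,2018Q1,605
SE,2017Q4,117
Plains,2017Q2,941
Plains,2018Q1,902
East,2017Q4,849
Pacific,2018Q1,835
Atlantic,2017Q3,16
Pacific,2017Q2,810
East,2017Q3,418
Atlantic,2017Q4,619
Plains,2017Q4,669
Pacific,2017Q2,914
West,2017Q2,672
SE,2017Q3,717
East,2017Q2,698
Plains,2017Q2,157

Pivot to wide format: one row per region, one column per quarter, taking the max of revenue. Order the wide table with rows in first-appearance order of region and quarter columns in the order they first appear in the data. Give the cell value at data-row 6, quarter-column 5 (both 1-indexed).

772

With rows in first-appearance order of region, row 6 is region=Plains. quarter columns in first-appearance order: 2017Q2, 2017Q4, 2017Q3, 2018Q1, 2017Q1; column 5 is 2017Q1.
Long rows with region=Plains, quarter=2017Q1: max(772, 665, 456) = 772.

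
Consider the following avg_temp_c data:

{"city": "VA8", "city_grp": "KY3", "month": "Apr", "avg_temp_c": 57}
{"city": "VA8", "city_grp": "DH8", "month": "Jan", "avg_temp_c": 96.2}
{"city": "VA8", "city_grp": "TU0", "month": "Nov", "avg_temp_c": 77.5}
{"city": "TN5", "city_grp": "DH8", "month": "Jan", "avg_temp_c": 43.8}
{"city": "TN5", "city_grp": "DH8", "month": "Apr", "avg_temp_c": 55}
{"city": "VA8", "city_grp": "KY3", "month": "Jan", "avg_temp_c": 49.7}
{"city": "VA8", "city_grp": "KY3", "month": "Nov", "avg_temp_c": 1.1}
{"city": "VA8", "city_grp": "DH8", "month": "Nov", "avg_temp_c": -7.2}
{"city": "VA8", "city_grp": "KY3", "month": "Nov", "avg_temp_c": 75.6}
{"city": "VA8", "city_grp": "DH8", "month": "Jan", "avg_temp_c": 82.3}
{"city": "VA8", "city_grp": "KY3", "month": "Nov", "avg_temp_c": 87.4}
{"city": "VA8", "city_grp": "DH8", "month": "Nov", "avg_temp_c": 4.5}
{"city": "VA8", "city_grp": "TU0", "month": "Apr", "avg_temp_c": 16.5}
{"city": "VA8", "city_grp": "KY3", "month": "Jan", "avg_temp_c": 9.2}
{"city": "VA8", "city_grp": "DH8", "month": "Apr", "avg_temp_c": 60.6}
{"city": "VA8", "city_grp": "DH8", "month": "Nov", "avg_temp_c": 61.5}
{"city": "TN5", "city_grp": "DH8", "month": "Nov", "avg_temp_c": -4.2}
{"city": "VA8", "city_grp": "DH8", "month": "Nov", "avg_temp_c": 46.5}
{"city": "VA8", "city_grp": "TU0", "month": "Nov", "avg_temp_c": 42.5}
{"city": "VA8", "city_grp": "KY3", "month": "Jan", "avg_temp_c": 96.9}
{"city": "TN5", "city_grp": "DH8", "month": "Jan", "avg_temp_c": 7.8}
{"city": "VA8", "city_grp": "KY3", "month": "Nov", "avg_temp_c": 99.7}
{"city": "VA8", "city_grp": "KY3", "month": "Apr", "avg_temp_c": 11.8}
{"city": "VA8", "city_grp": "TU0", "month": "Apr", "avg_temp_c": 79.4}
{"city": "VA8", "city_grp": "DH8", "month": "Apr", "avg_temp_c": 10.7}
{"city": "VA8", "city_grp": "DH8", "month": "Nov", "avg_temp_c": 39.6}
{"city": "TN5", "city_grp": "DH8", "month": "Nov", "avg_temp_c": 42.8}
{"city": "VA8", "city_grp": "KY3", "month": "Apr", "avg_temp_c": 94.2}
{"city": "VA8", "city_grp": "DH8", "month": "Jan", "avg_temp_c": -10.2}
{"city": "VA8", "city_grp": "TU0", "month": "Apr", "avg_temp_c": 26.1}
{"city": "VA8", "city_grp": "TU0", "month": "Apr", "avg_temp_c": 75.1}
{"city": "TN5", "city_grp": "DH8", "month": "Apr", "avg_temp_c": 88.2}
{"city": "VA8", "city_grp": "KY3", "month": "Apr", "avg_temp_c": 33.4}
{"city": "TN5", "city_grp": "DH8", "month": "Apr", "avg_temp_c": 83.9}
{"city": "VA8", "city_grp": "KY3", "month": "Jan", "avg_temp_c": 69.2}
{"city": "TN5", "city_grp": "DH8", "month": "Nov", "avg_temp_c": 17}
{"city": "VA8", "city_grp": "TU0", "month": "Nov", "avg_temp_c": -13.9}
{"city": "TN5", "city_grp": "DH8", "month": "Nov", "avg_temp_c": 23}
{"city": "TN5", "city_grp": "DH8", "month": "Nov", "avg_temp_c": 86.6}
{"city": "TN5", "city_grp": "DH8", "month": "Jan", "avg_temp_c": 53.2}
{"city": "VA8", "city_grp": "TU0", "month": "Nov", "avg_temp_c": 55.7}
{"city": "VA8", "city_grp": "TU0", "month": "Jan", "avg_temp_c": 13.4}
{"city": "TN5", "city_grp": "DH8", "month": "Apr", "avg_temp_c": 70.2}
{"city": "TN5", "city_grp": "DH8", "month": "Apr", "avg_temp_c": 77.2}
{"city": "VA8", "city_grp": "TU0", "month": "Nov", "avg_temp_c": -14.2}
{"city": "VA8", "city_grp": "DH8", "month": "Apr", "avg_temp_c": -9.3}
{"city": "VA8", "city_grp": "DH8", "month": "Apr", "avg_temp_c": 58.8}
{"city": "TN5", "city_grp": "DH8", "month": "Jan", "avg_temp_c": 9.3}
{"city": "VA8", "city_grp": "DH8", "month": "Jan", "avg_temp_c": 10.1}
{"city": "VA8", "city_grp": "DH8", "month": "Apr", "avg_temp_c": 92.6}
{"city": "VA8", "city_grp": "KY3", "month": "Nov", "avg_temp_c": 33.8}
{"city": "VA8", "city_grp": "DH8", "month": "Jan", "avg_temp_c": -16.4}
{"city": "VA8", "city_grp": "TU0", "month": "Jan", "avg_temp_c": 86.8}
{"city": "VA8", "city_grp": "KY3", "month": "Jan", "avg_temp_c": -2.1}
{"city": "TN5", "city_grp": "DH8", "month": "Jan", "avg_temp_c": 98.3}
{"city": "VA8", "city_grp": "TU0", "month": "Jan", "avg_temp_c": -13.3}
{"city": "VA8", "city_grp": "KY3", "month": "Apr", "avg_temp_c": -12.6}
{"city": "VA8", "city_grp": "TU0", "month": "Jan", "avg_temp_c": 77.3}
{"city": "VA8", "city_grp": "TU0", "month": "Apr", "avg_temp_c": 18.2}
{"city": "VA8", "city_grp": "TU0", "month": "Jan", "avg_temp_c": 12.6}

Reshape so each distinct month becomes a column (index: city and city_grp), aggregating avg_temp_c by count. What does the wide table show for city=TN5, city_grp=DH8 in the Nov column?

5

Rows with city=TN5, city_grp=DH8 and month=Nov: avg_temp_c values are -4.2, 42.8, 17, 23, 86.6.
5 rows match — count = 5.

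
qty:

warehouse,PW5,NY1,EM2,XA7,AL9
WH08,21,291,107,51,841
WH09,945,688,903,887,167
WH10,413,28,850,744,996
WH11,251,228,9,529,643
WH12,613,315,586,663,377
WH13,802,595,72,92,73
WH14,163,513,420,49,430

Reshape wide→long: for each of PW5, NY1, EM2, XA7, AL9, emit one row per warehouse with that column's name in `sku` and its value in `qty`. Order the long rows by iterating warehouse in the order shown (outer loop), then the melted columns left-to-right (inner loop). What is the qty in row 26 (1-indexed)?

35 rows total (7 × 5). Row 26: index ⌊(26-1)/5⌋ = 5 into warehouse → WH13; (26-1) mod 5 = 0 into the melted columns → PW5.
So row 26 is (WH13, PW5, 802); qty = 802.

802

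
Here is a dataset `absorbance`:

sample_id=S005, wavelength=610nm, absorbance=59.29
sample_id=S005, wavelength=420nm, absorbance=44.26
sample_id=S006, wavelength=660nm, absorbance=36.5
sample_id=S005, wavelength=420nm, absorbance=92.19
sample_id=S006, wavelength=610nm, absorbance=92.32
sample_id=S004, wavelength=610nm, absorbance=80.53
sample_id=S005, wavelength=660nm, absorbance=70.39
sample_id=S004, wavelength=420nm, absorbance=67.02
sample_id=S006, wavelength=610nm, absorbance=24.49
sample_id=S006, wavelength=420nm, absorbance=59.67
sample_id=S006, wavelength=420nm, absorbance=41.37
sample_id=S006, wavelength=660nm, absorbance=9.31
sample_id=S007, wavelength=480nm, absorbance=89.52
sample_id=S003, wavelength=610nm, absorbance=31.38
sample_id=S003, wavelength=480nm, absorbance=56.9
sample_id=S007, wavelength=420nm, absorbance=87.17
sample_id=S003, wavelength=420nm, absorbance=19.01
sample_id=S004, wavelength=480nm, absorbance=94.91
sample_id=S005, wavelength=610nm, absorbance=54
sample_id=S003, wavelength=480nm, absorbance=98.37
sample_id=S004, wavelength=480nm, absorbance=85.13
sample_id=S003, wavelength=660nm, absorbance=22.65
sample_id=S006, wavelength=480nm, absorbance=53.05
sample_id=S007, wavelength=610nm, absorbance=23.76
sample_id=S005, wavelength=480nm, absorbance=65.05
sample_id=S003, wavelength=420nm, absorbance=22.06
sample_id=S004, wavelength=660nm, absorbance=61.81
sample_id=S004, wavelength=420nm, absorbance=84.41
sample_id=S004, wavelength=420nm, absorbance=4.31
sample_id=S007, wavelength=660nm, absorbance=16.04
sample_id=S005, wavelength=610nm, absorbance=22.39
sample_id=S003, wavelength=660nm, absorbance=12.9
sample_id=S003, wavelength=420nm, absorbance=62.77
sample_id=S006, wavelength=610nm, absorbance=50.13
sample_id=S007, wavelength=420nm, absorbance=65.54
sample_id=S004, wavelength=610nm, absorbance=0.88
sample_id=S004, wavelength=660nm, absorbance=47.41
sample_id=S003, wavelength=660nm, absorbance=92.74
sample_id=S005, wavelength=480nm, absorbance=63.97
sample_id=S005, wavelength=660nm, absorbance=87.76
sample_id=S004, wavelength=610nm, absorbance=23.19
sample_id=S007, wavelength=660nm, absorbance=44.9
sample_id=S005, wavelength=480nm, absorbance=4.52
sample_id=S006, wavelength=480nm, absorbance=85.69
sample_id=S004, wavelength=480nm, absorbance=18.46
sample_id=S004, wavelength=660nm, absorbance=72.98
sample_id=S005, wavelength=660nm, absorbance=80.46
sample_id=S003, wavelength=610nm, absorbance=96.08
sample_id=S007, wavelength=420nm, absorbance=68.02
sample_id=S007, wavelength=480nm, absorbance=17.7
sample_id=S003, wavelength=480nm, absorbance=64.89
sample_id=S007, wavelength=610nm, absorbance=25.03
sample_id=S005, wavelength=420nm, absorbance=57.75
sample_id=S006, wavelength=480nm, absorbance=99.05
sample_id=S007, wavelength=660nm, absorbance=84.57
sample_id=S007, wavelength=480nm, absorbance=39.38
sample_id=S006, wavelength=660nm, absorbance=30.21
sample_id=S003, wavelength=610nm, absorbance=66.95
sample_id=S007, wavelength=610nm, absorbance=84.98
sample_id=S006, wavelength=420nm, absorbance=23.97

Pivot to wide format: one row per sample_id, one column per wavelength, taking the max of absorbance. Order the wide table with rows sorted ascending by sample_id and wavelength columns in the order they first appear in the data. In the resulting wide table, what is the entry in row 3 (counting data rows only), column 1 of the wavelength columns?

59.29

With rows sorted ascending by sample_id, row 3 is sample_id=S005. wavelength columns in first-appearance order: 610nm, 420nm, 660nm, 480nm; column 1 is 610nm.
Long rows with sample_id=S005, wavelength=610nm: max(59.29, 54, 22.39) = 59.29.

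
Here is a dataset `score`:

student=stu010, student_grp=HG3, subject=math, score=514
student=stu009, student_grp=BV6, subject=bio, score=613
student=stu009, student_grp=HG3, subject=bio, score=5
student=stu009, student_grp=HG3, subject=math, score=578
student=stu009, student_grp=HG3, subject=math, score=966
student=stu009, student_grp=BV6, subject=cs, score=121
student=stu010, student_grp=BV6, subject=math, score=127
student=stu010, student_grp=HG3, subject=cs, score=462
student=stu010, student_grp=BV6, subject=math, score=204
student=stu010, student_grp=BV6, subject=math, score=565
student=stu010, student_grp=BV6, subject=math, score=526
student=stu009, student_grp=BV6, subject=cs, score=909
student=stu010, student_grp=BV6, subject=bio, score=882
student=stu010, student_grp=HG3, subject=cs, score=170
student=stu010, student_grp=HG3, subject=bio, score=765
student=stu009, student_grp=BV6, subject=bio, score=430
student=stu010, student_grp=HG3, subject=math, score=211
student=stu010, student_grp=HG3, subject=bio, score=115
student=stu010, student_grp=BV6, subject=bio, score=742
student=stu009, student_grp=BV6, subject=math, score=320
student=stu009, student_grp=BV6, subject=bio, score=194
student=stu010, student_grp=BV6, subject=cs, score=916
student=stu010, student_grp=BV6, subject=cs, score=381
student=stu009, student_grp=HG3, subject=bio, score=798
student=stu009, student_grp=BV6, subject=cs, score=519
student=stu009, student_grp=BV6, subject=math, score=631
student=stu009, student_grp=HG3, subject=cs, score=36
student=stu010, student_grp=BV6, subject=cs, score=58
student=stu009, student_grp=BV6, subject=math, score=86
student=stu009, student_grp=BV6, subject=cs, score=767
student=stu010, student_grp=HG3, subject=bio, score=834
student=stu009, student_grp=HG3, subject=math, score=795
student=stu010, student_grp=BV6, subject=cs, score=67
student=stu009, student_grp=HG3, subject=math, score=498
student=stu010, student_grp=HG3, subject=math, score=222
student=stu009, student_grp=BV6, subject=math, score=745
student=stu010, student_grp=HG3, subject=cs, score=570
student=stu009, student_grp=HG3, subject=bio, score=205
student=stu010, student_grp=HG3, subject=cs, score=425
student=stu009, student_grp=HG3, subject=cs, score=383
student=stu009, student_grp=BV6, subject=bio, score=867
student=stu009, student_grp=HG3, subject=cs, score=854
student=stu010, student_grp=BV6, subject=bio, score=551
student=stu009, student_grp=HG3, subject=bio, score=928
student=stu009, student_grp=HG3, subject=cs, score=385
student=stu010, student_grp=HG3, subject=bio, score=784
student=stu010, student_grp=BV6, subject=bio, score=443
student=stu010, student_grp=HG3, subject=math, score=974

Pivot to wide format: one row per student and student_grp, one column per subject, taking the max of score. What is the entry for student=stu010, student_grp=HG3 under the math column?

Rows with student=stu010, student_grp=HG3 and subject=math: score values are 514, 211, 222, 974.
max(514, 211, 222, 974) = 974.

974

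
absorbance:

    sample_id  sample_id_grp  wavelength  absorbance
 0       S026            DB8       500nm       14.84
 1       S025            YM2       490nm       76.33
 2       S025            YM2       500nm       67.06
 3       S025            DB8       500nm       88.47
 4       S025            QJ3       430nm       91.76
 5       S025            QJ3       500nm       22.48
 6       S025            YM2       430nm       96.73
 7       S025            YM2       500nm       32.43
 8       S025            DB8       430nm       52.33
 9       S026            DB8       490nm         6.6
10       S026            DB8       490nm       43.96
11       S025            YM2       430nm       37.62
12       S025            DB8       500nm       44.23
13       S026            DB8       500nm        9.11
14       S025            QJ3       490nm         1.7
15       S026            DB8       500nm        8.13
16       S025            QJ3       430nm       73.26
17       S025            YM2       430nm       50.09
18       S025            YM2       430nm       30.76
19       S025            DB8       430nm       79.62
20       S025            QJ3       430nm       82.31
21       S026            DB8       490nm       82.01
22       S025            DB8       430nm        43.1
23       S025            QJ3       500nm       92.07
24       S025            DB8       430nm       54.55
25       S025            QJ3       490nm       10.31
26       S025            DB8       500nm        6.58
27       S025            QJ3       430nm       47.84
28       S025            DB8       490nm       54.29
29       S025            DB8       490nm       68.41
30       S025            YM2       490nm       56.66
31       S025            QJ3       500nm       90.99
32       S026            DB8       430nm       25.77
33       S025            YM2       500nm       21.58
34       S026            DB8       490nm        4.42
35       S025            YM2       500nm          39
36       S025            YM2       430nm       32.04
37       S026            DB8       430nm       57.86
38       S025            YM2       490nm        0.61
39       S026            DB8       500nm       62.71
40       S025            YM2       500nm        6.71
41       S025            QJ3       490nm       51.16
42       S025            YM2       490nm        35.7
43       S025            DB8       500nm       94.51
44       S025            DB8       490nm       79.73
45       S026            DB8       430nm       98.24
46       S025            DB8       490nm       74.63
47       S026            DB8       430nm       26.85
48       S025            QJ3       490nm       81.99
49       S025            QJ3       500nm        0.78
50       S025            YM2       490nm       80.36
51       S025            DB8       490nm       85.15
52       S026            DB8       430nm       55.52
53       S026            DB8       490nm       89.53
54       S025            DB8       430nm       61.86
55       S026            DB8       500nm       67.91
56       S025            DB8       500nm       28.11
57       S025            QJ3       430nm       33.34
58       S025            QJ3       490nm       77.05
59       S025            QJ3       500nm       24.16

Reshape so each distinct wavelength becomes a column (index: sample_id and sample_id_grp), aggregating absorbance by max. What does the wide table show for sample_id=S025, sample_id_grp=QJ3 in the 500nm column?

92.07

Rows with sample_id=S025, sample_id_grp=QJ3 and wavelength=500nm: absorbance values are 22.48, 92.07, 90.99, 0.78, 24.16.
max(22.48, 92.07, 90.99, 0.78, 24.16) = 92.07.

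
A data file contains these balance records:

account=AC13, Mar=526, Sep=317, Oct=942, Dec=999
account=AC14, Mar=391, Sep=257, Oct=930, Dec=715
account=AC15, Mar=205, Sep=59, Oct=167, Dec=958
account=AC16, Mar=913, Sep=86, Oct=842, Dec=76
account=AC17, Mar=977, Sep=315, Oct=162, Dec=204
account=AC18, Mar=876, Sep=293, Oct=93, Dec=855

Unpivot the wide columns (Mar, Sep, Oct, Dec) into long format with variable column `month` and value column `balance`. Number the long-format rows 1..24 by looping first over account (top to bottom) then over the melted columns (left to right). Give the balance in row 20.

204

24 rows total (6 × 4). Row 20: index ⌊(20-1)/4⌋ = 4 into account → AC17; (20-1) mod 4 = 3 into the melted columns → Dec.
So row 20 is (AC17, Dec, 204); balance = 204.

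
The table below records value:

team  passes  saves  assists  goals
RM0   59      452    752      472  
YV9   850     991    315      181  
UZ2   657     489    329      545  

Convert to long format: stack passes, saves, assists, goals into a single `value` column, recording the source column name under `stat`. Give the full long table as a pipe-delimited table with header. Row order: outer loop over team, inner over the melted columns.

Each (team, column) pair becomes one row: 3 × 4 = 12 rows.
For example, (RM0, passes) → value=59.

| team | stat | value |
| RM0 | passes | 59 |
| RM0 | saves | 452 |
| RM0 | assists | 752 |
| RM0 | goals | 472 |
| YV9 | passes | 850 |
| YV9 | saves | 991 |
| YV9 | assists | 315 |
| YV9 | goals | 181 |
| UZ2 | passes | 657 |
| UZ2 | saves | 489 |
| UZ2 | assists | 329 |
| UZ2 | goals | 545 |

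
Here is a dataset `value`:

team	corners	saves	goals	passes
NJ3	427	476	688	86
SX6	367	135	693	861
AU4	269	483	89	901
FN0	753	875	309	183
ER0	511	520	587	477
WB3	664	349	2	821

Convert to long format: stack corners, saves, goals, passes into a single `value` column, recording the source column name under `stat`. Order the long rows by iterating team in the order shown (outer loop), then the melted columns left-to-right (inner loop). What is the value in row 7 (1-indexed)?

693

24 rows total (6 × 4). Row 7: index ⌊(7-1)/4⌋ = 1 into team → SX6; (7-1) mod 4 = 2 into the melted columns → goals.
So row 7 is (SX6, goals, 693); value = 693.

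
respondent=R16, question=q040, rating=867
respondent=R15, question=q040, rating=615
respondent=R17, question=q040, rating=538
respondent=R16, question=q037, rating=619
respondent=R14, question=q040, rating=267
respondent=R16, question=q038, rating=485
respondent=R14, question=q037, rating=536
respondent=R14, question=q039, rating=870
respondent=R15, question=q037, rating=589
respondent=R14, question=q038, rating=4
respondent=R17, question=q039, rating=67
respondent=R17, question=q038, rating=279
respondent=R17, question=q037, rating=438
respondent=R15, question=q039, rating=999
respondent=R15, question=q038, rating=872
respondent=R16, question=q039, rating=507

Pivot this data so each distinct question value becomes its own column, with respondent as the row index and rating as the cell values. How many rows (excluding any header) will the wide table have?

4

4 distinct respondent values → 4 rows.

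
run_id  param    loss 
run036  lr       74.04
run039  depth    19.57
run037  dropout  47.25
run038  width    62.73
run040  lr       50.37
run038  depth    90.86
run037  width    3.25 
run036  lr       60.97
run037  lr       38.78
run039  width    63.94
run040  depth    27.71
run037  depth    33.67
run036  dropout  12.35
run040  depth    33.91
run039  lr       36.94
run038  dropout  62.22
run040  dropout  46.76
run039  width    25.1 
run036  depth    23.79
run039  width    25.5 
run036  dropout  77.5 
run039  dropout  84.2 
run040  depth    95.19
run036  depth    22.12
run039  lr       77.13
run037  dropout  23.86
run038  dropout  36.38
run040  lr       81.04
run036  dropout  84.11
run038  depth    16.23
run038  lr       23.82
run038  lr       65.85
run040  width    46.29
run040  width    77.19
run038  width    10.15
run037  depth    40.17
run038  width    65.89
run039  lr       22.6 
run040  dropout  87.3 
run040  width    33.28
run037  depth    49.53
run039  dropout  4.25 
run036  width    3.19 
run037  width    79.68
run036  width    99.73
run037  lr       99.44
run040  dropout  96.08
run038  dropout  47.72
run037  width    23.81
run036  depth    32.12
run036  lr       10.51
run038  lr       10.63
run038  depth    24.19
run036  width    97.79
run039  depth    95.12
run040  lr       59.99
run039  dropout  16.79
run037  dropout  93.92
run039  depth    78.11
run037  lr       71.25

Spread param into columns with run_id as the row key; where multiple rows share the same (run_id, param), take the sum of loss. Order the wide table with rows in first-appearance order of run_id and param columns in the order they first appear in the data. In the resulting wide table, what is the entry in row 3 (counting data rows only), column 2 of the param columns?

123.37

With rows in first-appearance order of run_id, row 3 is run_id=run037. param columns in first-appearance order: lr, depth, dropout, width; column 2 is depth.
Long rows with run_id=run037, param=depth: 33.67 + 40.17 + 49.53 = 123.37.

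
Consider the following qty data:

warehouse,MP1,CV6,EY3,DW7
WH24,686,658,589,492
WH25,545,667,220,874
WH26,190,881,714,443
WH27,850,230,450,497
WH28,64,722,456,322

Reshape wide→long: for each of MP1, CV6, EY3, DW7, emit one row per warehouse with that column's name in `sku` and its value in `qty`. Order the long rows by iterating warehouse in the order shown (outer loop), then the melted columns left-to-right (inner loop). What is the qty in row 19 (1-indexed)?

20 rows total (5 × 4). Row 19: index ⌊(19-1)/4⌋ = 4 into warehouse → WH28; (19-1) mod 4 = 2 into the melted columns → EY3.
So row 19 is (WH28, EY3, 456); qty = 456.

456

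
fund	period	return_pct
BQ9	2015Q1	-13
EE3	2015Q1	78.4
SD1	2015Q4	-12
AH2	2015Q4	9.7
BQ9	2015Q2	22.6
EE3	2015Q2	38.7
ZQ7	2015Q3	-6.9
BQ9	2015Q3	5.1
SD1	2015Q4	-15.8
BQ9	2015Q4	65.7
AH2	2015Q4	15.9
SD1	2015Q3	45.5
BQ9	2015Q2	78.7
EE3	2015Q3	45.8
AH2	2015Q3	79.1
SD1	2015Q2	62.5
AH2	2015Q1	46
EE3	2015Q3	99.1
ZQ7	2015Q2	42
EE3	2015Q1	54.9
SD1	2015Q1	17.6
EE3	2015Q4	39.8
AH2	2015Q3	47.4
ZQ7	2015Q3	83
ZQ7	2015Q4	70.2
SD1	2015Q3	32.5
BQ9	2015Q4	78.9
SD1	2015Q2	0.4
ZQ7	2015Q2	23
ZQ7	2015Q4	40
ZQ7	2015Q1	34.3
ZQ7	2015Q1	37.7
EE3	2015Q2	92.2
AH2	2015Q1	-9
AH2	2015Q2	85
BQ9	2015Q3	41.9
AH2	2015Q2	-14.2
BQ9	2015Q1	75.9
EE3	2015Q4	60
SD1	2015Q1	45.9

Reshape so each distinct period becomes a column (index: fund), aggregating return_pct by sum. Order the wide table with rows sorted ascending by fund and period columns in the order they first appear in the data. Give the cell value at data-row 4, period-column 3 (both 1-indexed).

With rows sorted ascending by fund, row 4 is fund=SD1. period columns in first-appearance order: 2015Q1, 2015Q4, 2015Q2, 2015Q3; column 3 is 2015Q2.
Long rows with fund=SD1, period=2015Q2: 62.5 + 0.4 = 62.9.

62.9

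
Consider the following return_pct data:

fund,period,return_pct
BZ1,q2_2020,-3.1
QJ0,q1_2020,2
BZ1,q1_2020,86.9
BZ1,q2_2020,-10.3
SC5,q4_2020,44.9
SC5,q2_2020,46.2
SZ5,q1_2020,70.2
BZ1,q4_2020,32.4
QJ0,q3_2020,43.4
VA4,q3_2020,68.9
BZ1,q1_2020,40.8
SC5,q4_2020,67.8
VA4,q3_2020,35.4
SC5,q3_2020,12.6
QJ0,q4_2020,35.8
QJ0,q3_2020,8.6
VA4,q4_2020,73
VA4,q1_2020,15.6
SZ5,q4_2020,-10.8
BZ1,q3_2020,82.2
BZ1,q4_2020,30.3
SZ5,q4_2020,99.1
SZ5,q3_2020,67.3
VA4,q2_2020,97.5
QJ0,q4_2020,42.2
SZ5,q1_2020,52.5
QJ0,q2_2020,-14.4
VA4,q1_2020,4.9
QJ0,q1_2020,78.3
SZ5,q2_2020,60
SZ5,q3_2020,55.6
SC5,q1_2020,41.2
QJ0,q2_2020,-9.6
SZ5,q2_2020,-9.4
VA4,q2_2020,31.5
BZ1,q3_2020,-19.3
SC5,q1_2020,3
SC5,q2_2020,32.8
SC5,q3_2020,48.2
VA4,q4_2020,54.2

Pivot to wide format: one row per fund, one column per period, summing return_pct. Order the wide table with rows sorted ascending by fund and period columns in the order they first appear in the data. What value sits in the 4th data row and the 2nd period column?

122.7

With rows sorted ascending by fund, row 4 is fund=SZ5. period columns in first-appearance order: q2_2020, q1_2020, q4_2020, q3_2020; column 2 is q1_2020.
Long rows with fund=SZ5, period=q1_2020: 70.2 + 52.5 = 122.7.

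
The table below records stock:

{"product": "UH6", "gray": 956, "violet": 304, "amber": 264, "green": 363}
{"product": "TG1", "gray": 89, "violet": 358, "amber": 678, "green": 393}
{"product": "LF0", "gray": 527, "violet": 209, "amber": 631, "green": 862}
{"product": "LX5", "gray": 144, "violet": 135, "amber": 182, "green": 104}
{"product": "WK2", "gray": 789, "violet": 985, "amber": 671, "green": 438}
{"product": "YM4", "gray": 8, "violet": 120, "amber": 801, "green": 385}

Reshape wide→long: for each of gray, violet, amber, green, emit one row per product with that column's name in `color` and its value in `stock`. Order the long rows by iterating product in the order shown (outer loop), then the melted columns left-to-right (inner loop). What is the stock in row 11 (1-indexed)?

24 rows total (6 × 4). Row 11: index ⌊(11-1)/4⌋ = 2 into product → LF0; (11-1) mod 4 = 2 into the melted columns → amber.
So row 11 is (LF0, amber, 631); stock = 631.

631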